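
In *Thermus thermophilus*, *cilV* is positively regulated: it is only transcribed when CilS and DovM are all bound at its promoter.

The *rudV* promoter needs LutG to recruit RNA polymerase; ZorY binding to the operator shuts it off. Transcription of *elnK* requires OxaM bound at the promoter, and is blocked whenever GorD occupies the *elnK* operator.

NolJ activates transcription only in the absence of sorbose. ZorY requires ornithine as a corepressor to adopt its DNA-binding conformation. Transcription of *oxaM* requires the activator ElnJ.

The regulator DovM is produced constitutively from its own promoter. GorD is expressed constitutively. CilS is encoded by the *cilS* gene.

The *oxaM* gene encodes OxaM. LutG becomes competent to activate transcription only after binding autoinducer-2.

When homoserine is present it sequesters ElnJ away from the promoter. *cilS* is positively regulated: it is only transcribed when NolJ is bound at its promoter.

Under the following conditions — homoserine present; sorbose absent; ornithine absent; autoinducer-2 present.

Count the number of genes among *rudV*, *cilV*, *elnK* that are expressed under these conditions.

Autoinducer-2 is present, so LutG is active.
Ornithine is absent, so ZorY is inactive.
No repressor is bound and LutG is active, so *rudV* is transcribed.
→ *rudV* is ON.
Sorbose is absent, so NolJ is active.
No repressor is bound and NolJ is active, so *cilS* is transcribed.
So CilS is produced and active.
DovM is produced constitutively and is active.
No repressor is bound and CilS and DovM are active, so *cilV* is transcribed.
→ *cilV* is ON.
Homoserine is present, so ElnJ is inactive.
Required activator ElnJ is absent, so *oxaM* is not transcribed.
So OxaM is not produced.
GorD is produced constitutively and is active.
With repressor GorD bound, *elnK* is not transcribed.
→ *elnK* is OFF.
2 of the 3 genes are transcribed.

2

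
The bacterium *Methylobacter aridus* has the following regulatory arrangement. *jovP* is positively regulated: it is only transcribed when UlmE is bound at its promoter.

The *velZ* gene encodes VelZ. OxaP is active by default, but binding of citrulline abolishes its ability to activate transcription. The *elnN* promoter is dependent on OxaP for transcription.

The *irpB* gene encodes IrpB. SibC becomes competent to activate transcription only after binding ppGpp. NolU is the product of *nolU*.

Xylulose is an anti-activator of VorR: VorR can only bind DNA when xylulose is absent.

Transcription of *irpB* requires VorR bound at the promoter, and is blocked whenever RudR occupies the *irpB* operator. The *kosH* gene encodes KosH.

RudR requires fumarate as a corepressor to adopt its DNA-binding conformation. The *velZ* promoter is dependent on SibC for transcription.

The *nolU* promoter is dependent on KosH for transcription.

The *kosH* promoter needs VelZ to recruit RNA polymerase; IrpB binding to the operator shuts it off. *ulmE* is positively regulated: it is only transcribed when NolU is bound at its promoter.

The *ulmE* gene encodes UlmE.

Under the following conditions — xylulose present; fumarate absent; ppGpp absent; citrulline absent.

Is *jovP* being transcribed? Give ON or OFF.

OFF

ppGpp is absent, so SibC is inactive.
Required activator SibC is absent, so *velZ* is not transcribed.
So VelZ is not produced.
Fumarate is absent, so RudR is inactive.
Xylulose is present, so VorR is inactive.
Required activator VorR is absent, so *irpB* is not transcribed.
So IrpB is not produced.
Required activator VelZ is absent, so *kosH* is not transcribed.
So KosH is not produced.
Required activator KosH is absent, so *nolU* is not transcribed.
So NolU is not produced.
Required activator NolU is absent, so *ulmE* is not transcribed.
So UlmE is not produced.
Required activator UlmE is absent, so *jovP* is not transcribed.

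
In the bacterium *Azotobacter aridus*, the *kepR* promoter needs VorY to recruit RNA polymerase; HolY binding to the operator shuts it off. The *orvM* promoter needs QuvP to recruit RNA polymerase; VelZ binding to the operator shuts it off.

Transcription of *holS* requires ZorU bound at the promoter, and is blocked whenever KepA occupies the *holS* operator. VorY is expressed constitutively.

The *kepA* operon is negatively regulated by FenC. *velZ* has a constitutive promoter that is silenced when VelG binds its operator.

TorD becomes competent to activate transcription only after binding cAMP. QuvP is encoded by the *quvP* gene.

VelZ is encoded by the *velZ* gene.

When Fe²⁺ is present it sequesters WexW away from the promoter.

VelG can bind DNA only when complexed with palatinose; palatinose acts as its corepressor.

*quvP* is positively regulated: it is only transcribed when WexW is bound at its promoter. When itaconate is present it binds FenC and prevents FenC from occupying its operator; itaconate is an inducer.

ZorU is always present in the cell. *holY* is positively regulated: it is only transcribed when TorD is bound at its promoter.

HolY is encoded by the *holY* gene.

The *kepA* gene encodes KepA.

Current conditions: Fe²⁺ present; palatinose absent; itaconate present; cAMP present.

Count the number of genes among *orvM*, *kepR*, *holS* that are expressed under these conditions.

0

Palatinose is absent, so VelG is inactive.
With no repressor bound, *velZ* is transcribed.
So VelZ is produced and active.
Fe²⁺ is present, so WexW is inactive.
Required activator WexW is absent, so *quvP* is not transcribed.
So QuvP is not produced.
With repressor VelZ bound, *orvM* is not transcribed.
→ *orvM* is OFF.
VorY is produced constitutively and is active.
cAMP is present, so TorD is active.
No repressor is bound and TorD is active, so *holY* is transcribed.
So HolY is produced and active.
With repressor HolY bound, *kepR* is not transcribed.
→ *kepR* is OFF.
ZorU is produced constitutively and is active.
Itaconate is present, so FenC is inactive.
With no repressor bound, *kepA* is transcribed.
So KepA is produced and active.
With repressor KepA bound, *holS* is not transcribed.
→ *holS* is OFF.
0 of the 3 genes are transcribed.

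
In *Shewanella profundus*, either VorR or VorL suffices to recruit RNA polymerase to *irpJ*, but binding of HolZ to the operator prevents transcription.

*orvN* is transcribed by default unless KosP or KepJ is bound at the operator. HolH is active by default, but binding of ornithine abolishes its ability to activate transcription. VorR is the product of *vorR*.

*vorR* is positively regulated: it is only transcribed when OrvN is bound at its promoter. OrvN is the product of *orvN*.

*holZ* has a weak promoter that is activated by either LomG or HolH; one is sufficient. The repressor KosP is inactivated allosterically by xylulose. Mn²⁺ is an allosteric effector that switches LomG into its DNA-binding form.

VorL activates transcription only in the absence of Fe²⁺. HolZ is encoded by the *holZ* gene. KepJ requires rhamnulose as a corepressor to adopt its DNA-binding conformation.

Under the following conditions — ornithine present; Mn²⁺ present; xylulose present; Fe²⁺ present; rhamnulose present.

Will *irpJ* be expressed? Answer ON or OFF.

OFF

Xylulose is present, so KosP is inactive.
Rhamnulose is present, so KepJ is active.
With repressor KepJ bound, *orvN* is not transcribed.
So OrvN is not produced.
Required activator OrvN is absent, so *vorR* is not transcribed.
So VorR is not produced.
Fe²⁺ is present, so VorL is inactive.
Mn²⁺ is present, so LomG is active.
Ornithine is present, so HolH is inactive.
Activator LomG is present, so *holZ* is transcribed.
So HolZ is produced and active.
With repressor HolZ bound, *irpJ* is not transcribed.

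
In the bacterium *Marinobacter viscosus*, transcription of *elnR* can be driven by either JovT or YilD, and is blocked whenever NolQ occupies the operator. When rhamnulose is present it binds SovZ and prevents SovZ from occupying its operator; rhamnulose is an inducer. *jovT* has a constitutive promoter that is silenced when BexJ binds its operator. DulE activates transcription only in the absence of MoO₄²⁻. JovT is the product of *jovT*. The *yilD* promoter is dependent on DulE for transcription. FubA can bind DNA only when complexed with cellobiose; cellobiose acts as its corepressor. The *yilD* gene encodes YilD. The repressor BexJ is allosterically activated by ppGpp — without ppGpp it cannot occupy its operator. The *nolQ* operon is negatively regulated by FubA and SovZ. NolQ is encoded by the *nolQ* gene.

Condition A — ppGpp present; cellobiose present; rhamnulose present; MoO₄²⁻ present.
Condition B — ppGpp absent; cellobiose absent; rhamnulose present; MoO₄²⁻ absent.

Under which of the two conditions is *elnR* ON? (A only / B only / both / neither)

neither

Condition A:
ppGpp is present, so BexJ is active.
With repressor BexJ bound, *jovT* is not transcribed.
So JovT is not produced.
Cellobiose is present, so FubA is active.
Rhamnulose is present, so SovZ is inactive.
With repressor FubA bound, *nolQ* is not transcribed.
So NolQ is not produced.
MoO₄²⁻ is present, so DulE is inactive.
Required activator DulE is absent, so *yilD* is not transcribed.
So YilD is not produced.
No activator is available at the *elnR* promoter, so *elnR* is not transcribed.
→ *elnR* is OFF in A.
Condition B:
ppGpp is absent, so BexJ is inactive.
With no repressor bound, *jovT* is transcribed.
So JovT is produced and active.
Cellobiose is absent, so FubA is inactive.
Rhamnulose is present, so SovZ is inactive.
With no repressor bound, *nolQ* is transcribed.
So NolQ is produced and active.
MoO₄²⁻ is absent, so DulE is active.
No repressor is bound and DulE is active, so *yilD* is transcribed.
So YilD is produced and active.
With repressor NolQ bound, *elnR* is not transcribed.
→ *elnR* is OFF in B.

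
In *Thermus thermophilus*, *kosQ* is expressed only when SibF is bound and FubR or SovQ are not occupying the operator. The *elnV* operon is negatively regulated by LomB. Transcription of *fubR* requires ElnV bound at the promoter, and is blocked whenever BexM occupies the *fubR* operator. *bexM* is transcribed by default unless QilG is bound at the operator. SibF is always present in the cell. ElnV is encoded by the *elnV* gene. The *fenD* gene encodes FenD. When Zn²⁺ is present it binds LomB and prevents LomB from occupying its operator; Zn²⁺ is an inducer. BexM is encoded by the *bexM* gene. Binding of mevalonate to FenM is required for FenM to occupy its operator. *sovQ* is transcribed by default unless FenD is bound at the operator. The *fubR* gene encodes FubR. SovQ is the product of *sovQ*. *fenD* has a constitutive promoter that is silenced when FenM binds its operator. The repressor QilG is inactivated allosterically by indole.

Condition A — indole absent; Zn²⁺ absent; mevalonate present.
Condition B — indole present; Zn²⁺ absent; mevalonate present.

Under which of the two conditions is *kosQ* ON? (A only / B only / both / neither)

Condition A:
Indole is absent, so QilG is active.
With repressor QilG bound, *bexM* is not transcribed.
So BexM is not produced.
Zn²⁺ is absent, so LomB is active.
With repressor LomB bound, *elnV* is not transcribed.
So ElnV is not produced.
Required activator ElnV is absent, so *fubR* is not transcribed.
So FubR is not produced.
Mevalonate is present, so FenM is active.
With repressor FenM bound, *fenD* is not transcribed.
So FenD is not produced.
With no repressor bound, *sovQ* is transcribed.
So SovQ is produced and active.
SibF is produced constitutively and is active.
With repressor SovQ bound, *kosQ* is not transcribed.
→ *kosQ* is OFF in A.
Condition B:
Indole is present, so QilG is inactive.
With no repressor bound, *bexM* is transcribed.
So BexM is produced and active.
Zn²⁺ is absent, so LomB is active.
With repressor LomB bound, *elnV* is not transcribed.
So ElnV is not produced.
With repressor BexM bound, *fubR* is not transcribed.
So FubR is not produced.
Mevalonate is present, so FenM is active.
With repressor FenM bound, *fenD* is not transcribed.
So FenD is not produced.
With no repressor bound, *sovQ* is transcribed.
So SovQ is produced and active.
SibF is produced constitutively and is active.
With repressor SovQ bound, *kosQ* is not transcribed.
→ *kosQ* is OFF in B.

neither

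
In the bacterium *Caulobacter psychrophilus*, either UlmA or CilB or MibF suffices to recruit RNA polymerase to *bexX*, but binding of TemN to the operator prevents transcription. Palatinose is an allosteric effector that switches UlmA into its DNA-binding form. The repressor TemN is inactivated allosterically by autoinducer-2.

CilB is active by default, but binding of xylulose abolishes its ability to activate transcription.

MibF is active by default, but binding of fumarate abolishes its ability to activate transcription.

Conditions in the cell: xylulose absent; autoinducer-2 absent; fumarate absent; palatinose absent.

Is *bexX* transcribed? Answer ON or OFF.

OFF

Palatinose is absent, so UlmA is inactive.
Autoinducer-2 is absent, so TemN is active.
Xylulose is absent, so CilB is active.
Fumarate is absent, so MibF is active.
With repressor TemN bound, *bexX* is not transcribed.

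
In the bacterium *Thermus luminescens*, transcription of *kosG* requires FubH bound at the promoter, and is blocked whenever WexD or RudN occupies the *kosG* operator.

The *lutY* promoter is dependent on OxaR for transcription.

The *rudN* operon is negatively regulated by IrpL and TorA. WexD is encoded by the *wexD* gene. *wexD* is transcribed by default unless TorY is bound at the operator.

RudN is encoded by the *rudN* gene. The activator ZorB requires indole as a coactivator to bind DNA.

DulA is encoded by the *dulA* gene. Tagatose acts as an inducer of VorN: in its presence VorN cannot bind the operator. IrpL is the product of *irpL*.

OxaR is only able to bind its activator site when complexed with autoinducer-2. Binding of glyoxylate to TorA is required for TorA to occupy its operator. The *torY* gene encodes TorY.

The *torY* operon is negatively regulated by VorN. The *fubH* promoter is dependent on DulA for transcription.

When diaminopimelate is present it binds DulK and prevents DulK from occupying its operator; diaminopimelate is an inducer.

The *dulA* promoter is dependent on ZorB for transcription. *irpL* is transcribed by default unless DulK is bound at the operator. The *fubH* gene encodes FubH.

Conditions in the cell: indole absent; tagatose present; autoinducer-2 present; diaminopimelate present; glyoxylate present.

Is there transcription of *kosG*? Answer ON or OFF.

Tagatose is present, so VorN is inactive.
With no repressor bound, *torY* is transcribed.
So TorY is produced and active.
With repressor TorY bound, *wexD* is not transcribed.
So WexD is not produced.
Diaminopimelate is present, so DulK is inactive.
With no repressor bound, *irpL* is transcribed.
So IrpL is produced and active.
Glyoxylate is present, so TorA is active.
With repressor IrpL bound, *rudN* is not transcribed.
So RudN is not produced.
Indole is absent, so ZorB is inactive.
Required activator ZorB is absent, so *dulA* is not transcribed.
So DulA is not produced.
Required activator DulA is absent, so *fubH* is not transcribed.
So FubH is not produced.
Required activator FubH is absent, so *kosG* is not transcribed.

OFF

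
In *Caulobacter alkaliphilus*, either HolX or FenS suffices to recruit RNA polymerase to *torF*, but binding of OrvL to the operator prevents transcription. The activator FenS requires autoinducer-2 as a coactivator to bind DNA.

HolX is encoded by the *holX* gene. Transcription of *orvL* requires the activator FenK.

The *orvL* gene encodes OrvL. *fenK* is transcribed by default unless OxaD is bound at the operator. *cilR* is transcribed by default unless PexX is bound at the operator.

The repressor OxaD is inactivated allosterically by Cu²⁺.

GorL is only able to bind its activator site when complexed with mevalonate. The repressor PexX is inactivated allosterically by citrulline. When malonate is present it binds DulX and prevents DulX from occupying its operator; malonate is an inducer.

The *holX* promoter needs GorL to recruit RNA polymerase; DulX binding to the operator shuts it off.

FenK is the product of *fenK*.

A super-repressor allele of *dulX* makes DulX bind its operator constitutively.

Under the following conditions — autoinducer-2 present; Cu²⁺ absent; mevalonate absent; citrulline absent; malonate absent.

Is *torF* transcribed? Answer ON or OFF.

ON

DulX is constitutively active in this strain.
Mevalonate is absent, so GorL is inactive.
With repressor DulX bound, *holX* is not transcribed.
So HolX is not produced.
Cu²⁺ is absent, so OxaD is active.
With repressor OxaD bound, *fenK* is not transcribed.
So FenK is not produced.
Required activator FenK is absent, so *orvL* is not transcribed.
So OrvL is not produced.
Autoinducer-2 is present, so FenS is active.
Activator FenS is present, so *torF* is transcribed.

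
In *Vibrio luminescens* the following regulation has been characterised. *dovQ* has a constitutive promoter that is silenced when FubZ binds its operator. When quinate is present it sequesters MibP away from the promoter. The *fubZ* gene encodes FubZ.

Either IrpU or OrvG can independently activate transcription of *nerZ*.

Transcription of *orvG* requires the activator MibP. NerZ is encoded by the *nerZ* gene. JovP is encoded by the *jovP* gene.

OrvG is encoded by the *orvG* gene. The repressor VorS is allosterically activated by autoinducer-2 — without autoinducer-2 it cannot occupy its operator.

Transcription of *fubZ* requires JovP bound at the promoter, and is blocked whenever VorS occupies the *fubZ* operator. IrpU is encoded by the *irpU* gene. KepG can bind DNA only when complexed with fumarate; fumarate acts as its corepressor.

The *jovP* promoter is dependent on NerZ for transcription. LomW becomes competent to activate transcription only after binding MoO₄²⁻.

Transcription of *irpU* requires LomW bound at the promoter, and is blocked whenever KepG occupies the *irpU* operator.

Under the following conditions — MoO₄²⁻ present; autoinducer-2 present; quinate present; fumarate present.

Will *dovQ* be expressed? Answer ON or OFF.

ON

Fumarate is present, so KepG is active.
MoO₄²⁻ is present, so LomW is active.
With repressor KepG bound, *irpU* is not transcribed.
So IrpU is not produced.
Quinate is present, so MibP is inactive.
Required activator MibP is absent, so *orvG* is not transcribed.
So OrvG is not produced.
No activator is available at the *nerZ* promoter, so *nerZ* is not transcribed.
So NerZ is not produced.
Required activator NerZ is absent, so *jovP* is not transcribed.
So JovP is not produced.
Autoinducer-2 is present, so VorS is active.
With repressor VorS bound, *fubZ* is not transcribed.
So FubZ is not produced.
With no repressor bound, *dovQ* is transcribed.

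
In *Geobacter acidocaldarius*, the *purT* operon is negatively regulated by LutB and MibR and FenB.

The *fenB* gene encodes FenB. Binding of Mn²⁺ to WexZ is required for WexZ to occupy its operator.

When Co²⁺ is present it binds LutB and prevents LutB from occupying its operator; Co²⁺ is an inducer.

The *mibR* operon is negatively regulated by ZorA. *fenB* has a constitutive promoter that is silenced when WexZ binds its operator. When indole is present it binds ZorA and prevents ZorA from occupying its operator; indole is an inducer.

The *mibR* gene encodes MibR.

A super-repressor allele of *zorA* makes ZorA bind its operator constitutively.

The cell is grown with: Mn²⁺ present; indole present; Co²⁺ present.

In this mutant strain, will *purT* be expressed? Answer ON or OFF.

ON

Co²⁺ is present, so LutB is inactive.
ZorA is constitutively active in this strain.
With repressor ZorA bound, *mibR* is not transcribed.
So MibR is not produced.
Mn²⁺ is present, so WexZ is active.
With repressor WexZ bound, *fenB* is not transcribed.
So FenB is not produced.
With no repressor bound, *purT* is transcribed.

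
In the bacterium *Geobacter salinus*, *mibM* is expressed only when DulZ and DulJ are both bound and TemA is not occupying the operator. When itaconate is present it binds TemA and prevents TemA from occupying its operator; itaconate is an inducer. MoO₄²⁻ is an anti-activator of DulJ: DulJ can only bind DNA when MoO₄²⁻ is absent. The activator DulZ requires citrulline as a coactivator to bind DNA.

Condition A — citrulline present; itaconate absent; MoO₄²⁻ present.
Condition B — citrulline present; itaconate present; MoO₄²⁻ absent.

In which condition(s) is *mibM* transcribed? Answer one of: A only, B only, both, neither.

B only

Condition A:
Citrulline is present, so DulZ is active.
Itaconate is absent, so TemA is active.
MoO₄²⁻ is present, so DulJ is inactive.
With repressor TemA bound, *mibM* is not transcribed.
→ *mibM* is OFF in A.
Condition B:
Citrulline is present, so DulZ is active.
Itaconate is present, so TemA is inactive.
MoO₄²⁻ is absent, so DulJ is active.
No repressor is bound and DulZ and DulJ are active, so *mibM* is transcribed.
→ *mibM* is ON in B.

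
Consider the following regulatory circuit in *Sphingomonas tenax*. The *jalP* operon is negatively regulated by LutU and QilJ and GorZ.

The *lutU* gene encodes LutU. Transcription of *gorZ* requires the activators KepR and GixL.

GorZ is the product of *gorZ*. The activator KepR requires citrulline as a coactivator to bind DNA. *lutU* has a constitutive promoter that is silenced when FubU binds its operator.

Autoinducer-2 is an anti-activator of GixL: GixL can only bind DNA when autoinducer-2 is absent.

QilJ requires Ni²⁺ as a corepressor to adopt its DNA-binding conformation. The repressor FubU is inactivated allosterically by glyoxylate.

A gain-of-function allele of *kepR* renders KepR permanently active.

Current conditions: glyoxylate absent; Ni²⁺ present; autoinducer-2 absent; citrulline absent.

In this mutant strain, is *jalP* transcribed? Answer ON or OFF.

Glyoxylate is absent, so FubU is active.
With repressor FubU bound, *lutU* is not transcribed.
So LutU is not produced.
Ni²⁺ is present, so QilJ is active.
KepR is constitutively active in this strain.
Autoinducer-2 is absent, so GixL is active.
No repressor is bound and KepR and GixL are active, so *gorZ* is transcribed.
So GorZ is produced and active.
With repressor QilJ bound, *jalP* is not transcribed.

OFF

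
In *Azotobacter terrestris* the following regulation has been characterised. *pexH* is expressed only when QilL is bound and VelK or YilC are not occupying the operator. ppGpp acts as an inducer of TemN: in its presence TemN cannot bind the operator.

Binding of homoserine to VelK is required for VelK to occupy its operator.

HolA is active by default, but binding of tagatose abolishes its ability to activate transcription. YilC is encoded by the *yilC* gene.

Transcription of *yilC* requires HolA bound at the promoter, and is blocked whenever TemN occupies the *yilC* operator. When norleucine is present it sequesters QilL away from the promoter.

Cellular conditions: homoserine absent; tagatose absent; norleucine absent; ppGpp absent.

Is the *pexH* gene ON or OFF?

ON

Norleucine is absent, so QilL is active.
Homoserine is absent, so VelK is inactive.
Tagatose is absent, so HolA is active.
ppGpp is absent, so TemN is active.
With repressor TemN bound, *yilC* is not transcribed.
So YilC is not produced.
No repressor is bound and QilL is active, so *pexH* is transcribed.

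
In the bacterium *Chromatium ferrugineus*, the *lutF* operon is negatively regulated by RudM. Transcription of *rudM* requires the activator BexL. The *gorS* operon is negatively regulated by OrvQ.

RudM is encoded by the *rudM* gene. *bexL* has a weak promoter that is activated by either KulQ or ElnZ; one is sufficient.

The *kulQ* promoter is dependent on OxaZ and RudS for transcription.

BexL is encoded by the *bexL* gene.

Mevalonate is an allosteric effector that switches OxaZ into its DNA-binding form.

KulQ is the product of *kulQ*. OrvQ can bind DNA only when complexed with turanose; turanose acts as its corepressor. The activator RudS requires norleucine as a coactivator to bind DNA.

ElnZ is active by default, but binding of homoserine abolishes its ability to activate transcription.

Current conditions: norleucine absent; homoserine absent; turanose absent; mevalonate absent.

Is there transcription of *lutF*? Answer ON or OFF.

Mevalonate is absent, so OxaZ is inactive.
Norleucine is absent, so RudS is inactive.
Required activator OxaZ is absent, so *kulQ* is not transcribed.
So KulQ is not produced.
Homoserine is absent, so ElnZ is active.
Activator ElnZ is present, so *bexL* is transcribed.
So BexL is produced and active.
No repressor is bound and BexL is active, so *rudM* is transcribed.
So RudM is produced and active.
With repressor RudM bound, *lutF* is not transcribed.

OFF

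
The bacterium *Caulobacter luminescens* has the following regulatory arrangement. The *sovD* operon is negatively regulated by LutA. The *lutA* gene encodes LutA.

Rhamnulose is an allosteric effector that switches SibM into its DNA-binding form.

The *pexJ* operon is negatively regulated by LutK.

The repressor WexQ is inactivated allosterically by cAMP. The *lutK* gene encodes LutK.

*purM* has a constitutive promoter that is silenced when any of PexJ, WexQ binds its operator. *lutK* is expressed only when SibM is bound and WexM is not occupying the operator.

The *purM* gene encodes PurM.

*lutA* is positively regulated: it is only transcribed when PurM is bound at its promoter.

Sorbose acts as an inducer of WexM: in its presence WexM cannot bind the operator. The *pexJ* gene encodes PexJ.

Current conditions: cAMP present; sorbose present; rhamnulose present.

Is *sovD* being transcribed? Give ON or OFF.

Rhamnulose is present, so SibM is active.
Sorbose is present, so WexM is inactive.
No repressor is bound and SibM is active, so *lutK* is transcribed.
So LutK is produced and active.
With repressor LutK bound, *pexJ* is not transcribed.
So PexJ is not produced.
cAMP is present, so WexQ is inactive.
With no repressor bound, *purM* is transcribed.
So PurM is produced and active.
No repressor is bound and PurM is active, so *lutA* is transcribed.
So LutA is produced and active.
With repressor LutA bound, *sovD* is not transcribed.

OFF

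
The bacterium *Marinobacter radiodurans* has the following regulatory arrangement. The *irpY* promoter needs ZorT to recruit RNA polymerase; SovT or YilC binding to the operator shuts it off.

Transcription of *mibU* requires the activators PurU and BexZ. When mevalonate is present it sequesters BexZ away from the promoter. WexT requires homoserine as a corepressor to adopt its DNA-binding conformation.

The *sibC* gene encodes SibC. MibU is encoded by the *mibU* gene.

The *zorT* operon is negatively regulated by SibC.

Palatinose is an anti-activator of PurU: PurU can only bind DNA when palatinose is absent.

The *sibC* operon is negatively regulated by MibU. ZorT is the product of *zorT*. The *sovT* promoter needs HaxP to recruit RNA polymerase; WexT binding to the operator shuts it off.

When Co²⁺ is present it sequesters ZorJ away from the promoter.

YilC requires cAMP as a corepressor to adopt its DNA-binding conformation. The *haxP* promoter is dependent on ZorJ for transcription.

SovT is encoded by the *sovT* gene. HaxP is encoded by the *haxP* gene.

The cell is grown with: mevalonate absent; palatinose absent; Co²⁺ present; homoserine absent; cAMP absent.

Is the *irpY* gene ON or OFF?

Palatinose is absent, so PurU is active.
Mevalonate is absent, so BexZ is active.
No repressor is bound and PurU and BexZ are active, so *mibU* is transcribed.
So MibU is produced and active.
With repressor MibU bound, *sibC* is not transcribed.
So SibC is not produced.
With no repressor bound, *zorT* is transcribed.
So ZorT is produced and active.
Co²⁺ is present, so ZorJ is inactive.
Required activator ZorJ is absent, so *haxP* is not transcribed.
So HaxP is not produced.
Homoserine is absent, so WexT is inactive.
Required activator HaxP is absent, so *sovT* is not transcribed.
So SovT is not produced.
cAMP is absent, so YilC is inactive.
No repressor is bound and ZorT is active, so *irpY* is transcribed.

ON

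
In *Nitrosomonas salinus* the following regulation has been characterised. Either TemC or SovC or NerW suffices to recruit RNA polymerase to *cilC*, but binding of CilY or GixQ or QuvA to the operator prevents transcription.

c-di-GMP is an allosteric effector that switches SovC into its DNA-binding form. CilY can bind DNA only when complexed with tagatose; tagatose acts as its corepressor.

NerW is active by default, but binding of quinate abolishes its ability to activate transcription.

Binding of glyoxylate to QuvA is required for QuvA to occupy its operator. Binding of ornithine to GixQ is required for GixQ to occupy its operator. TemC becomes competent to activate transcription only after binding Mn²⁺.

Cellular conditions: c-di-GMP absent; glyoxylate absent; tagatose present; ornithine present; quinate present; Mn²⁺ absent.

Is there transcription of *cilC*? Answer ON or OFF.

OFF

Tagatose is present, so CilY is active.
Mn²⁺ is absent, so TemC is inactive.
Ornithine is present, so GixQ is active.
c-di-GMP is absent, so SovC is inactive.
Quinate is present, so NerW is inactive.
Glyoxylate is absent, so QuvA is inactive.
With repressor CilY bound, *cilC* is not transcribed.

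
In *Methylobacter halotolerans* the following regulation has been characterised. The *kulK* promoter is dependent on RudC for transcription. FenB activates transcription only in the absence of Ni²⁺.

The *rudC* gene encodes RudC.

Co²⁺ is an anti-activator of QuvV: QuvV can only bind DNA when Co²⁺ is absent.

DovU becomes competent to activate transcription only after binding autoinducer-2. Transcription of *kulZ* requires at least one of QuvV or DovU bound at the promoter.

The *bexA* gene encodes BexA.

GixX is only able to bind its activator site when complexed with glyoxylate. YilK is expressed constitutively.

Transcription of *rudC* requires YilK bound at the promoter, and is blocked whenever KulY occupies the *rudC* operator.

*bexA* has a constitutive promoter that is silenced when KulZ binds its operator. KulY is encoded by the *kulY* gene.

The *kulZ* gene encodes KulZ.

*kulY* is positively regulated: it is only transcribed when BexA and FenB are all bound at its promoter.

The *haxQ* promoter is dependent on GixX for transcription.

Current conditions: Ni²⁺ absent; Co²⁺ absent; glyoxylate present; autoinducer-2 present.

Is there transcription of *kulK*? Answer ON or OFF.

Co²⁺ is absent, so QuvV is active.
Autoinducer-2 is present, so DovU is active.
Activator QuvV is present, so *kulZ* is transcribed.
So KulZ is produced and active.
With repressor KulZ bound, *bexA* is not transcribed.
So BexA is not produced.
Ni²⁺ is absent, so FenB is active.
Required activator BexA is absent, so *kulY* is not transcribed.
So KulY is not produced.
YilK is produced constitutively and is active.
No repressor is bound and YilK is active, so *rudC* is transcribed.
So RudC is produced and active.
No repressor is bound and RudC is active, so *kulK* is transcribed.

ON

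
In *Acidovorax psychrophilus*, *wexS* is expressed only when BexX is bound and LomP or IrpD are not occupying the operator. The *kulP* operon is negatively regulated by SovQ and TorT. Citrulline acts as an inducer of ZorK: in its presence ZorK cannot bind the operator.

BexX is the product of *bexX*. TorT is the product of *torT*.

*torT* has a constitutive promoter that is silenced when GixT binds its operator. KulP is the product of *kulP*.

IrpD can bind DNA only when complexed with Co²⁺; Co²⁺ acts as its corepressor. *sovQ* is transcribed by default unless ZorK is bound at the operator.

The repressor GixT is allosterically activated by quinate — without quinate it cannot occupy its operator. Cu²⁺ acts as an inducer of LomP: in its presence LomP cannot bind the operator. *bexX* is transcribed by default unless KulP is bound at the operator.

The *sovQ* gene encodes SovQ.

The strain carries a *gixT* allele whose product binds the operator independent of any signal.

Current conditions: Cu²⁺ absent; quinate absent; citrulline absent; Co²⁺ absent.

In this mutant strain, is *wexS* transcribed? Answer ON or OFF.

OFF

Citrulline is absent, so ZorK is active.
With repressor ZorK bound, *sovQ* is not transcribed.
So SovQ is not produced.
GixT is constitutively active in this strain.
With repressor GixT bound, *torT* is not transcribed.
So TorT is not produced.
With no repressor bound, *kulP* is transcribed.
So KulP is produced and active.
With repressor KulP bound, *bexX* is not transcribed.
So BexX is not produced.
Cu²⁺ is absent, so LomP is active.
Co²⁺ is absent, so IrpD is inactive.
With repressor LomP bound, *wexS* is not transcribed.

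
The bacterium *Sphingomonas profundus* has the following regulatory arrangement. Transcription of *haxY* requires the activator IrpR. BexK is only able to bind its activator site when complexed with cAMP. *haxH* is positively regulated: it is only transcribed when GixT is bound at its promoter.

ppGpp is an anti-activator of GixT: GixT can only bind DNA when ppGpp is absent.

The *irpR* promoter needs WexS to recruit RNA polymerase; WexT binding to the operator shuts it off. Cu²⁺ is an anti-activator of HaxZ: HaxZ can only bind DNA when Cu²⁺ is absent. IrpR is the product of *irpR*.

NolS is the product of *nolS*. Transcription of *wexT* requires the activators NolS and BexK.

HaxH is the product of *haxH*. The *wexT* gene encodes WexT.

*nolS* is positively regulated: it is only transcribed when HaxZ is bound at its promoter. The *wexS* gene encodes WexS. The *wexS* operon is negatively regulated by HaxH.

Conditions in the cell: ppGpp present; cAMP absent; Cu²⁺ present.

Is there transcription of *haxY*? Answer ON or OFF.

ppGpp is present, so GixT is inactive.
Required activator GixT is absent, so *haxH* is not transcribed.
So HaxH is not produced.
With no repressor bound, *wexS* is transcribed.
So WexS is produced and active.
Cu²⁺ is present, so HaxZ is inactive.
Required activator HaxZ is absent, so *nolS* is not transcribed.
So NolS is not produced.
cAMP is absent, so BexK is inactive.
Required activator NolS is absent, so *wexT* is not transcribed.
So WexT is not produced.
No repressor is bound and WexS is active, so *irpR* is transcribed.
So IrpR is produced and active.
No repressor is bound and IrpR is active, so *haxY* is transcribed.

ON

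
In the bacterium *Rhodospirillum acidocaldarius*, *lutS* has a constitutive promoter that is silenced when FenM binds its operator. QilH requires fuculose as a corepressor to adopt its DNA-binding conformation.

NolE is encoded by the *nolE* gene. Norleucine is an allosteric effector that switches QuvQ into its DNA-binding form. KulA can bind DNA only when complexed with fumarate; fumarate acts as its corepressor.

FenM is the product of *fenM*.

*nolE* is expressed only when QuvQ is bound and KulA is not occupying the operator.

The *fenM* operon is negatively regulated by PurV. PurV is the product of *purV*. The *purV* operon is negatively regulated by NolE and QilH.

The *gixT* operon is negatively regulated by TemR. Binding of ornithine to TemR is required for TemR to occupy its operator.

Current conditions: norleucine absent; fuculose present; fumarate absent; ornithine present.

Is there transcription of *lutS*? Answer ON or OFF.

OFF

Norleucine is absent, so QuvQ is inactive.
Fumarate is absent, so KulA is inactive.
Required activator QuvQ is absent, so *nolE* is not transcribed.
So NolE is not produced.
Fuculose is present, so QilH is active.
With repressor QilH bound, *purV* is not transcribed.
So PurV is not produced.
With no repressor bound, *fenM* is transcribed.
So FenM is produced and active.
With repressor FenM bound, *lutS* is not transcribed.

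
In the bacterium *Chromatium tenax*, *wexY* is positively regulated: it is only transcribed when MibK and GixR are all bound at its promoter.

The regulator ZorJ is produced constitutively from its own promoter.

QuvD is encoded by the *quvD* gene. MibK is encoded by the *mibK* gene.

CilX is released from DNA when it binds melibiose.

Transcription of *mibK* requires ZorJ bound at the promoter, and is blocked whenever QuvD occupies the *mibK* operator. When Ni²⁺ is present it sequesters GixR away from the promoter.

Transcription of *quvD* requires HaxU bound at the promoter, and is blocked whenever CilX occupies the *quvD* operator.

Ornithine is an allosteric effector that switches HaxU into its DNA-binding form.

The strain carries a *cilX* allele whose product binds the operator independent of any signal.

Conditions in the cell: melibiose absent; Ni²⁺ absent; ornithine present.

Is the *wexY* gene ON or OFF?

CilX is constitutively active in this strain.
Ornithine is present, so HaxU is active.
With repressor CilX bound, *quvD* is not transcribed.
So QuvD is not produced.
ZorJ is produced constitutively and is active.
No repressor is bound and ZorJ is active, so *mibK* is transcribed.
So MibK is produced and active.
Ni²⁺ is absent, so GixR is active.
No repressor is bound and MibK and GixR are active, so *wexY* is transcribed.

ON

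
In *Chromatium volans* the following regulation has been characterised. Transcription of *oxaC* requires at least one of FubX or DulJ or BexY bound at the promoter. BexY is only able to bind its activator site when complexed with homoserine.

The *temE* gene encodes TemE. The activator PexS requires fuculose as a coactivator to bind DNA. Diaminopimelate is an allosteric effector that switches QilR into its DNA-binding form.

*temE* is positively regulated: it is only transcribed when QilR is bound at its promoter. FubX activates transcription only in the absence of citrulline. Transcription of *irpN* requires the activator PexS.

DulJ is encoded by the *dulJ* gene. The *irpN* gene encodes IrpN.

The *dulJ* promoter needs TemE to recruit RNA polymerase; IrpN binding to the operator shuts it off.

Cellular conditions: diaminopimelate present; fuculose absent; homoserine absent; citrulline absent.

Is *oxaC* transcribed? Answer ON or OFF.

Citrulline is absent, so FubX is active.
Fuculose is absent, so PexS is inactive.
Required activator PexS is absent, so *irpN* is not transcribed.
So IrpN is not produced.
Diaminopimelate is present, so QilR is active.
No repressor is bound and QilR is active, so *temE* is transcribed.
So TemE is produced and active.
No repressor is bound and TemE is active, so *dulJ* is transcribed.
So DulJ is produced and active.
Homoserine is absent, so BexY is inactive.
Activator FubX is present, so *oxaC* is transcribed.

ON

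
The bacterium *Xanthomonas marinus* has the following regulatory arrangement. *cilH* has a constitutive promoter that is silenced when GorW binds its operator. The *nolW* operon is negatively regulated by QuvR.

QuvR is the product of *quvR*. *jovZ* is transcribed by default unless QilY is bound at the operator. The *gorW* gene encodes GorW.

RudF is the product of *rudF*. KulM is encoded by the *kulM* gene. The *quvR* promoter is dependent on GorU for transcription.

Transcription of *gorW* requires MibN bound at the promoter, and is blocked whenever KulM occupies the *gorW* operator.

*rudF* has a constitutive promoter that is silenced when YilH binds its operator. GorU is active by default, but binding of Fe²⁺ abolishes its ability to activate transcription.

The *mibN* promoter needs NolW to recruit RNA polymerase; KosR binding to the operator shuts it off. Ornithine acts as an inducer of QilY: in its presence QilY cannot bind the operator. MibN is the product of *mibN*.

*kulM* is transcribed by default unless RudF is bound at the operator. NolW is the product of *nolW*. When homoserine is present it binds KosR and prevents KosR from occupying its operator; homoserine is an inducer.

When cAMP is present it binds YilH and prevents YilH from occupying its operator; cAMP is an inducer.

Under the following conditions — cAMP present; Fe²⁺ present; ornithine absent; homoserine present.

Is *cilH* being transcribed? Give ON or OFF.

OFF

Fe²⁺ is present, so GorU is inactive.
Required activator GorU is absent, so *quvR* is not transcribed.
So QuvR is not produced.
With no repressor bound, *nolW* is transcribed.
So NolW is produced and active.
Homoserine is present, so KosR is inactive.
No repressor is bound and NolW is active, so *mibN* is transcribed.
So MibN is produced and active.
cAMP is present, so YilH is inactive.
With no repressor bound, *rudF* is transcribed.
So RudF is produced and active.
With repressor RudF bound, *kulM* is not transcribed.
So KulM is not produced.
No repressor is bound and MibN is active, so *gorW* is transcribed.
So GorW is produced and active.
With repressor GorW bound, *cilH* is not transcribed.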